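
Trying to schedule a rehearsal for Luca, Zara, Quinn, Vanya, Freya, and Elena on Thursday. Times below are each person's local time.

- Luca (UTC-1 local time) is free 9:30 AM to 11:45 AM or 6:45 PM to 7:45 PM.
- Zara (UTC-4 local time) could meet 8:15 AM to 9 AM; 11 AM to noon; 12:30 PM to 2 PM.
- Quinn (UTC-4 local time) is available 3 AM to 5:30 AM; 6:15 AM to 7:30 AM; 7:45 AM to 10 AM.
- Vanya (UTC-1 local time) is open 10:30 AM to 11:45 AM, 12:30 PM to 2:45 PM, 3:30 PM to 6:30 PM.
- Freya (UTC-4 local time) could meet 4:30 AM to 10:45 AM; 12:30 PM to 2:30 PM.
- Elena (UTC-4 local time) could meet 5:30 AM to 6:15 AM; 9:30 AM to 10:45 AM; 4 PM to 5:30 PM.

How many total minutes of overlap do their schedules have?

0

Luca in UTC: 10:30-12:45, 19:45-20:45 (add 1h to convert from UTC-1).
Zara in UTC: 12:15-13:00, 15:00-16:00, 16:30-18:00 (add 4h to convert from UTC-4).
Quinn in UTC: 07:00-09:30, 10:15-11:30, 11:45-14:00 (add 4h to convert from UTC-4).
Vanya in UTC: 11:30-12:45, 13:30-15:45, 16:30-19:30 (add 1h to convert from UTC-1).
Freya in UTC: 08:30-14:45, 16:30-18:30 (add 4h to convert from UTC-4).
Elena in UTC: 09:30-10:15, 13:30-14:45, 20:00-21:30 (add 4h to convert from UTC-4).
Luca ∩ Zara: 12:15-12:45.
Luca ∩ Zara ∩ Quinn: 12:15-12:45.
Luca ∩ Zara ∩ Quinn ∩ Vanya: 12:15-12:45.
Luca ∩ Zara ∩ Quinn ∩ Vanya ∩ Freya: 12:15-12:45.
Luca ∩ Zara ∩ Quinn ∩ Vanya ∩ Freya ∩ Elena: ∅.
There is no time when everyone is free.
There is no common window, so the total is 0 minutes.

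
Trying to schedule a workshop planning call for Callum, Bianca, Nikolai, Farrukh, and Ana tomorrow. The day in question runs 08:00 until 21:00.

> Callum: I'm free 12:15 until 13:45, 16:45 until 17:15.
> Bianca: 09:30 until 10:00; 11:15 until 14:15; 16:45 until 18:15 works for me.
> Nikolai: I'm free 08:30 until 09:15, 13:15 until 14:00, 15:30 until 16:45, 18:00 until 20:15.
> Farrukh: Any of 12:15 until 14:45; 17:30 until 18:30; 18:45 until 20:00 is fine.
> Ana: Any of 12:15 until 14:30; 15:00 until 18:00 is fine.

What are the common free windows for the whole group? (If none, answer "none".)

Callum ∩ Bianca: 12:15-13:45, 16:45-17:15.
Callum ∩ Bianca ∩ Nikolai: 13:15-13:45.
Callum ∩ Bianca ∩ Nikolai ∩ Farrukh: 13:15-13:45.
Callum ∩ Bianca ∩ Nikolai ∩ Farrukh ∩ Ana: 13:15-13:45.

13:15-13:45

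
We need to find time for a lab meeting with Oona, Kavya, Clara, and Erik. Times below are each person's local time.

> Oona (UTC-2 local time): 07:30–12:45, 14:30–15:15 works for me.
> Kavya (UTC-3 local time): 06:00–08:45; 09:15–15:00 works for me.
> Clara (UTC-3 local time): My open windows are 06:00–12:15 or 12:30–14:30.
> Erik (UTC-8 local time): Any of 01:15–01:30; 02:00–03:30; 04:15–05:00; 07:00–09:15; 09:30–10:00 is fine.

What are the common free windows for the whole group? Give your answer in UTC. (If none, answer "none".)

Oona in UTC: 09:30-14:45, 16:30-17:15 (add 2h to convert from UTC-2).
Kavya in UTC: 09:00-11:45, 12:15-18:00 (add 3h to convert from UTC-3).
Clara in UTC: 09:00-15:15, 15:30-17:30 (add 3h to convert from UTC-3).
Erik in UTC: 09:15-09:30, 10:00-11:30, 12:15-13:00, 15:00-17:15, 17:30-18:00 (add 8h to convert from UTC-8).
Oona ∩ Kavya: 09:30-11:45, 12:15-14:45, 16:30-17:15.
Oona ∩ Kavya ∩ Clara: 09:30-11:45, 12:15-14:45, 16:30-17:15.
Oona ∩ Kavya ∩ Clara ∩ Erik: 10:00-11:30, 12:15-13:00, 16:30-17:15.
Those are the intersection windows.

10:00-11:30, 12:15-13:00, 16:30-17:15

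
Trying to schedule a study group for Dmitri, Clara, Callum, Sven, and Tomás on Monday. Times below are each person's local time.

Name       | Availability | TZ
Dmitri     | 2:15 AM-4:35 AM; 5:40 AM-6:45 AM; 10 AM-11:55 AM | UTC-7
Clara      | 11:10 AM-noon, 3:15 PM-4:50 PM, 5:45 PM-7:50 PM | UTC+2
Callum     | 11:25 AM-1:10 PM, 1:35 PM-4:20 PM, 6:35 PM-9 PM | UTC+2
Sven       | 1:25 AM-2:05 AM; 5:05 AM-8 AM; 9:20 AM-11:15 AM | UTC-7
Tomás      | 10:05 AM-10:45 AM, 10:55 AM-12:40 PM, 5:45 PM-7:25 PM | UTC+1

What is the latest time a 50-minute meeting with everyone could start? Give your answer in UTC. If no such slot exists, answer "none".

17:00

Dmitri in UTC: 09:15-11:35, 12:40-13:45, 17:00-18:55 (add 7h to convert from UTC-7).
Clara in UTC: 09:10-10:00, 13:15-14:50, 15:45-17:50 (subtract 2h to convert from UTC+2).
Callum in UTC: 09:25-11:10, 11:35-14:20, 16:35-19:00 (subtract 2h to convert from UTC+2).
Sven in UTC: 08:25-09:05, 12:05-15:00, 16:20-18:15 (add 7h to convert from UTC-7).
Tomás in UTC: 09:05-09:45, 09:55-11:40, 16:45-18:25 (subtract 1h to convert from UTC+1).
Dmitri ∩ Clara: 09:15-10:00, 13:15-13:45, 17:00-17:50.
Dmitri ∩ Clara ∩ Callum: 09:25-10:00, 13:15-13:45, 17:00-17:50.
Dmitri ∩ Clara ∩ Callum ∩ Sven: 13:15-13:45, 17:00-17:50.
Dmitri ∩ Clara ∩ Callum ∩ Sven ∩ Tomás: 17:00-17:50.
The last common window of at least 50 minutes is 17:00-17:50; a 50-minute meeting can start as late as 17:00 and still end by 17:50.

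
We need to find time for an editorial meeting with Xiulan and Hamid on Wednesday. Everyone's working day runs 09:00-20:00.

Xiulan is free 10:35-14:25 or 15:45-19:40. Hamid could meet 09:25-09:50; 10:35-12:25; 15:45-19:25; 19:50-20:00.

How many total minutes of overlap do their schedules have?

Xiulan ∩ Hamid: 10:35-12:25, 15:45-19:25.
Summing the common windows: 110 + 220 = 330 minutes.

330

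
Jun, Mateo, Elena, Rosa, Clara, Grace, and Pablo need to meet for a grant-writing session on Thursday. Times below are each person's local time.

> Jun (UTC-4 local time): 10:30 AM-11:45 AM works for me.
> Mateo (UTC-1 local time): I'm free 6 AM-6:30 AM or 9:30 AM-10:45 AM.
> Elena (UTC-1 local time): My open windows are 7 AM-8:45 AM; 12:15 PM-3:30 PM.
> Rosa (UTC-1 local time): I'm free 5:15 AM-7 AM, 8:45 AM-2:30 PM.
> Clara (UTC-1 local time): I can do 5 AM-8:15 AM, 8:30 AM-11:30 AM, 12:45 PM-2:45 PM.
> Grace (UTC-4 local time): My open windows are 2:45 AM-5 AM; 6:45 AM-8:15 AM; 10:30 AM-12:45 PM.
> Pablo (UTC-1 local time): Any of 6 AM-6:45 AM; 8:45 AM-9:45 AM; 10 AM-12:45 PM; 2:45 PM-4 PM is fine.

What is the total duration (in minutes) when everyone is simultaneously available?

0

Jun in UTC: 14:30-15:45 (add 4h to convert from UTC-4).
Mateo in UTC: 07:00-07:30, 10:30-11:45 (add 1h to convert from UTC-1).
Elena in UTC: 08:00-09:45, 13:15-16:30 (add 1h to convert from UTC-1).
Rosa in UTC: 06:15-08:00, 09:45-15:30 (add 1h to convert from UTC-1).
Clara in UTC: 06:00-09:15, 09:30-12:30, 13:45-15:45 (add 1h to convert from UTC-1).
Grace in UTC: 06:45-09:00, 10:45-12:15, 14:30-16:45 (add 4h to convert from UTC-4).
Pablo in UTC: 07:00-07:45, 09:45-10:45, 11:00-13:45, 15:45-17:00 (add 1h to convert from UTC-1).
Jun ∩ Mateo: ∅.
Jun ∩ Mateo ∩ Elena: ∅.
Jun ∩ Mateo ∩ Elena ∩ Rosa: ∅.
Jun ∩ Mateo ∩ Elena ∩ Rosa ∩ Clara: ∅.
Jun ∩ Mateo ∩ Elena ∩ Rosa ∩ Clara ∩ Grace: ∅.
Jun ∩ Mateo ∩ Elena ∩ Rosa ∩ Clara ∩ Grace ∩ Pablo: ∅.
There is no time when everyone is free.
There is no common window, so the total is 0 minutes.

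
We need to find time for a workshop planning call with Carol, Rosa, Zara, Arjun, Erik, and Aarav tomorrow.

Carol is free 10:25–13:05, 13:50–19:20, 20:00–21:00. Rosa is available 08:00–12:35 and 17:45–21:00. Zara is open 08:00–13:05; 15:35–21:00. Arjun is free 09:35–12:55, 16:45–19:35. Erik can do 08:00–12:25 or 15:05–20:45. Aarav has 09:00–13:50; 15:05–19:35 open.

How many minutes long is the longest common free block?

120

Carol ∩ Rosa: 10:25-12:35, 17:45-19:20, 20:00-21:00.
Carol ∩ Rosa ∩ Zara: 10:25-12:35, 17:45-19:20, 20:00-21:00.
Carol ∩ Rosa ∩ Zara ∩ Arjun: 10:25-12:35, 17:45-19:20.
Carol ∩ Rosa ∩ Zara ∩ Arjun ∩ Erik: 10:25-12:25, 17:45-19:20.
Carol ∩ Rosa ∩ Zara ∩ Arjun ∩ Erik ∩ Aarav: 10:25-12:25, 17:45-19:20.
The longest is 10:25-12:25 at 120 minutes.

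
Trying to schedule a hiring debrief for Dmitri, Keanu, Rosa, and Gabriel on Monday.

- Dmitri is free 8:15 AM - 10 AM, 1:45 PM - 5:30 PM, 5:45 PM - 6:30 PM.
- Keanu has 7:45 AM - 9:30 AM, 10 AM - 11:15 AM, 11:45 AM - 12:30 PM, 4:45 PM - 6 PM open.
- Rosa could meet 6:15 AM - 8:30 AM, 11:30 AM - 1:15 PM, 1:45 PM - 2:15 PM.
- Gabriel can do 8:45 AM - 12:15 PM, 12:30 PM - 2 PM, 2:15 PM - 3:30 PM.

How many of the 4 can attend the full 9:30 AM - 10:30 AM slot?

1

Gabriel can make the full 09:30-10:30 slot — that's 1.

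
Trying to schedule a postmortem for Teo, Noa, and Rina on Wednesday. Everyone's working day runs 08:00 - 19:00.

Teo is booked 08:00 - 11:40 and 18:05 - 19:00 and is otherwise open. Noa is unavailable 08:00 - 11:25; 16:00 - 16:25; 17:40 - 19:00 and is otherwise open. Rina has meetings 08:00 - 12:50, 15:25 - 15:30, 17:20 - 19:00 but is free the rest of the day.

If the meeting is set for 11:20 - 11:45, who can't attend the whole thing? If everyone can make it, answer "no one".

Noa, Rina, Teo

Teo free: 11:40-18:05 (invert busy blocks within the working day).
Noa free: 11:25-16:00, 16:25-17:40 (invert busy blocks within the working day).
Rina free: 12:50-15:25, 15:30-17:20 (invert busy blocks within the working day).
Teo: not fully free for 11:20-11:45. Noa: not fully free for 11:20-11:45. Rina: not fully free for 11:20-11:45.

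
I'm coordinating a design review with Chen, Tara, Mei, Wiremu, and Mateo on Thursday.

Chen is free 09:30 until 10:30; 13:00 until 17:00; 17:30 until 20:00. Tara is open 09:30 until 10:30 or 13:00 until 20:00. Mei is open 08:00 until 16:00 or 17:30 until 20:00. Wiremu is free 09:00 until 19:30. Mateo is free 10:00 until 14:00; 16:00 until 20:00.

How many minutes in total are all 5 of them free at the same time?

Chen ∩ Tara: 09:30-10:30, 13:00-17:00, 17:30-20:00.
Chen ∩ Tara ∩ Mei: 09:30-10:30, 13:00-16:00, 17:30-20:00.
Chen ∩ Tara ∩ Mei ∩ Wiremu: 09:30-10:30, 13:00-16:00, 17:30-19:30.
Chen ∩ Tara ∩ Mei ∩ Wiremu ∩ Mateo: 10:00-10:30, 13:00-14:00, 17:30-19:30.
Summing the common windows: 30 + 60 + 120 = 210 minutes.

210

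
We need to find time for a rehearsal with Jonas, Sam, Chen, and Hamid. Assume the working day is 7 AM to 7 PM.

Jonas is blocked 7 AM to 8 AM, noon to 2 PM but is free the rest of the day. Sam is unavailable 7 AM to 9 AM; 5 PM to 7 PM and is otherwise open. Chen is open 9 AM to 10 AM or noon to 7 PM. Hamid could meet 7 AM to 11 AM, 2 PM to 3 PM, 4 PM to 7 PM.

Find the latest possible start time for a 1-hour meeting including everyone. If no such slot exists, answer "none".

16:00

Jonas free: 08:00-12:00, 14:00-19:00 (invert busy blocks within the working day).
Sam free: 09:00-17:00 (invert busy blocks within the working day).
Chen free: 09:00-10:00, 12:00-19:00.
Hamid free: 07:00-11:00, 14:00-15:00, 16:00-19:00.
Jonas ∩ Sam: 09:00-12:00, 14:00-17:00.
Jonas ∩ Sam ∩ Chen: 09:00-10:00, 14:00-17:00.
Jonas ∩ Sam ∩ Chen ∩ Hamid: 09:00-10:00, 14:00-15:00, 16:00-17:00.
The last common window of at least 60 minutes is 16:00-17:00; a 60-minute meeting can start as late as 16:00 and still end by 17:00.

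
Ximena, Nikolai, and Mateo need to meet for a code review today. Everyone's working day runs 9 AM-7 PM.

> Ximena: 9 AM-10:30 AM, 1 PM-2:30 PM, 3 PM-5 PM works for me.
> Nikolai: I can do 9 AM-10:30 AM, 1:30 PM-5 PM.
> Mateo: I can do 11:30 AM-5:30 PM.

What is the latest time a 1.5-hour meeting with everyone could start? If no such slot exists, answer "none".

15:30

Ximena ∩ Nikolai: 09:00-10:30, 13:30-14:30, 15:00-17:00.
Ximena ∩ Nikolai ∩ Mateo: 13:30-14:30, 15:00-17:00.
The last common window of at least 90 minutes is 15:00-17:00; a 90-minute meeting can start as late as 15:30 and still end by 17:00.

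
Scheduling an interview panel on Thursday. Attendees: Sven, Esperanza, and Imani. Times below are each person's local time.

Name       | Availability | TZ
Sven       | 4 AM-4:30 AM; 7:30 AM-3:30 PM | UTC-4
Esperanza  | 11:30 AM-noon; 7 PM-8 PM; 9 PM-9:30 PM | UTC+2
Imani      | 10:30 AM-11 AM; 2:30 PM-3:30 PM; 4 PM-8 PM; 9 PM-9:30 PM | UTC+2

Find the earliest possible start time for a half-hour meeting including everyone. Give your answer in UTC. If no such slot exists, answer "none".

17:00

Sven in UTC: 08:00-08:30, 11:30-19:30 (add 4h to convert from UTC-4).
Esperanza in UTC: 09:30-10:00, 17:00-18:00, 19:00-19:30 (subtract 2h to convert from UTC+2).
Imani in UTC: 08:30-09:00, 12:30-13:30, 14:00-18:00, 19:00-19:30 (subtract 2h to convert from UTC+2).
Sven ∩ Esperanza: 17:00-18:00, 19:00-19:30.
Sven ∩ Esperanza ∩ Imani: 17:00-18:00, 19:00-19:30.
Those are the intersection windows.
The first common window of at least 30 minutes is 17:00-18:00, so the earliest start is 17:00.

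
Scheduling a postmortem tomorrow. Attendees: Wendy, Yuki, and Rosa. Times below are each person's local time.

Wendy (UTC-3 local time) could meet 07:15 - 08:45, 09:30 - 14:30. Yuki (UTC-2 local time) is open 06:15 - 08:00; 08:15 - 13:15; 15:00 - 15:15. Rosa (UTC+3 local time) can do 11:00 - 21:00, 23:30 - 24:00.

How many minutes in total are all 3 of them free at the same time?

Wendy in UTC: 10:15-11:45, 12:30-17:30 (add 3h to convert from UTC-3).
Yuki in UTC: 08:15-10:00, 10:15-15:15, 17:00-17:15 (add 2h to convert from UTC-2).
Rosa in UTC: 08:00-18:00, 20:30-21:00 (subtract 3h to convert from UTC+3).
Wendy ∩ Yuki: 10:15-11:45, 12:30-15:15, 17:00-17:15.
Wendy ∩ Yuki ∩ Rosa: 10:15-11:45, 12:30-15:15, 17:00-17:15.
So the common availability across everyone is 10:15-11:45, 12:30-15:15, 17:00-17:15.
Summing the common windows: 90 + 165 + 15 = 270 minutes.

270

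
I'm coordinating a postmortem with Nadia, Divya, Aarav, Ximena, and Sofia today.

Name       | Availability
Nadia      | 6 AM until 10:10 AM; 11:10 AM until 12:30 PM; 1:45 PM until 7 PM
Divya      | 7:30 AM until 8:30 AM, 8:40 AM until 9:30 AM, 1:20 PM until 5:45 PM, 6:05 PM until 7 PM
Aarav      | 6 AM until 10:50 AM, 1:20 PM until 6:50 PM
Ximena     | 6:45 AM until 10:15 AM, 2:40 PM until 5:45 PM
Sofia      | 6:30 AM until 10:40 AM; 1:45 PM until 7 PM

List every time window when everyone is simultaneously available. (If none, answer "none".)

Nadia ∩ Divya: 07:30-08:30, 08:40-09:30, 13:45-17:45, 18:05-19:00.
Nadia ∩ Divya ∩ Aarav: 07:30-08:30, 08:40-09:30, 13:45-17:45, 18:05-18:50.
Nadia ∩ Divya ∩ Aarav ∩ Ximena: 07:30-08:30, 08:40-09:30, 14:40-17:45.
Nadia ∩ Divya ∩ Aarav ∩ Ximena ∩ Sofia: 07:30-08:30, 08:40-09:30, 14:40-17:45.

07:30-08:30, 08:40-09:30, 14:40-17:45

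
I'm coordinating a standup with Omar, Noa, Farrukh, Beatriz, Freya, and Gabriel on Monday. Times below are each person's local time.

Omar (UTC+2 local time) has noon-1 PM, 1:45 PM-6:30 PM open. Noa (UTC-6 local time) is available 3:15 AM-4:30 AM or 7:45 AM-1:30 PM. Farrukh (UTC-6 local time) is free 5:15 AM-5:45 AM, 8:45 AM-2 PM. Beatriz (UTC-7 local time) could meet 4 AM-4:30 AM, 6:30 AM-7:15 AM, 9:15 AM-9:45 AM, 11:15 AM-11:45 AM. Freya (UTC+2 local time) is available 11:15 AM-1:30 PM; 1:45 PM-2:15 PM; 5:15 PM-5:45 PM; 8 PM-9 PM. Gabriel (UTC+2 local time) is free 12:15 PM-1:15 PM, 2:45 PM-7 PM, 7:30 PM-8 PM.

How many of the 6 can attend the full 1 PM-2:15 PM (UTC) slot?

Omar in UTC: 10:00-11:00, 11:45-16:30 (subtract 2h to convert from UTC+2).
Noa in UTC: 09:15-10:30, 13:45-19:30 (add 6h to convert from UTC-6).
Farrukh in UTC: 11:15-11:45, 14:45-20:00 (add 6h to convert from UTC-6).
Beatriz in UTC: 11:00-11:30, 13:30-14:15, 16:15-16:45, 18:15-18:45 (add 7h to convert from UTC-7).
Freya in UTC: 09:15-11:30, 11:45-12:15, 15:15-15:45, 18:00-19:00 (subtract 2h to convert from UTC+2).
Gabriel in UTC: 10:15-11:15, 12:45-17:00, 17:30-18:00 (subtract 2h to convert from UTC+2).
Omar and Gabriel can make the full 13:00-14:15 slot — that's 2.

2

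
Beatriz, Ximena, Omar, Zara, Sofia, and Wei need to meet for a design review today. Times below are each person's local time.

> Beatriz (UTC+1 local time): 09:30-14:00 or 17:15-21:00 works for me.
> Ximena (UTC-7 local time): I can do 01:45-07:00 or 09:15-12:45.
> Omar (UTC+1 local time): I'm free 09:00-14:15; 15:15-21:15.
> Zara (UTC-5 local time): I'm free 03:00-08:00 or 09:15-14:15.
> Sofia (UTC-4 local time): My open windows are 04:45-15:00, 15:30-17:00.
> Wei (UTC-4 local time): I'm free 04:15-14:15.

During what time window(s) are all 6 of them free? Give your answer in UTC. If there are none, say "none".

Beatriz in UTC: 08:30-13:00, 16:15-20:00 (subtract 1h to convert from UTC+1).
Ximena in UTC: 08:45-14:00, 16:15-19:45 (add 7h to convert from UTC-7).
Omar in UTC: 08:00-13:15, 14:15-20:15 (subtract 1h to convert from UTC+1).
Zara in UTC: 08:00-13:00, 14:15-19:15 (add 5h to convert from UTC-5).
Sofia in UTC: 08:45-19:00, 19:30-21:00 (add 4h to convert from UTC-4).
Wei in UTC: 08:15-18:15 (add 4h to convert from UTC-4).
Beatriz ∩ Ximena: 08:45-13:00, 16:15-19:45.
Beatriz ∩ Ximena ∩ Omar: 08:45-13:00, 16:15-19:45.
Beatriz ∩ Ximena ∩ Omar ∩ Zara: 08:45-13:00, 16:15-19:15.
Beatriz ∩ Ximena ∩ Omar ∩ Zara ∩ Sofia: 08:45-13:00, 16:15-19:00.
Beatriz ∩ Ximena ∩ Omar ∩ Zara ∩ Sofia ∩ Wei: 08:45-13:00, 16:15-18:15.

08:45-13:00, 16:15-18:15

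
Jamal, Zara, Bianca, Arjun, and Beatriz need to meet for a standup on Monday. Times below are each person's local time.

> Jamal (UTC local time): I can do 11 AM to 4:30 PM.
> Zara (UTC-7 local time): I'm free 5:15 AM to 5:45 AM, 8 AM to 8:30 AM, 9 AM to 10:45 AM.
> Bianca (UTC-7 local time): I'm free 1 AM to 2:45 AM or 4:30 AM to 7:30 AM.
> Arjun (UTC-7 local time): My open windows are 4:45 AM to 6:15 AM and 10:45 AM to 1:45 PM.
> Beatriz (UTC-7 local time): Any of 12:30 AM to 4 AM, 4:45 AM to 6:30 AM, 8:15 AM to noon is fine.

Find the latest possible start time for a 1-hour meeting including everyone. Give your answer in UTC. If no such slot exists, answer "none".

none

Jamal in UTC: 11:00-16:30.
Zara in UTC: 12:15-12:45, 15:00-15:30, 16:00-17:45 (add 7h to convert from UTC-7).
Bianca in UTC: 08:00-09:45, 11:30-14:30 (add 7h to convert from UTC-7).
Arjun in UTC: 11:45-13:15, 17:45-20:45 (add 7h to convert from UTC-7).
Beatriz in UTC: 07:30-11:00, 11:45-13:30, 15:15-19:00 (add 7h to convert from UTC-7).
Jamal ∩ Zara: 12:15-12:45, 15:00-15:30, 16:00-16:30.
Jamal ∩ Zara ∩ Bianca: 12:15-12:45.
Jamal ∩ Zara ∩ Bianca ∩ Arjun: 12:15-12:45.
Jamal ∩ Zara ∩ Bianca ∩ Arjun ∩ Beatriz: 12:15-12:45.
No common window is at least 60 minutes long.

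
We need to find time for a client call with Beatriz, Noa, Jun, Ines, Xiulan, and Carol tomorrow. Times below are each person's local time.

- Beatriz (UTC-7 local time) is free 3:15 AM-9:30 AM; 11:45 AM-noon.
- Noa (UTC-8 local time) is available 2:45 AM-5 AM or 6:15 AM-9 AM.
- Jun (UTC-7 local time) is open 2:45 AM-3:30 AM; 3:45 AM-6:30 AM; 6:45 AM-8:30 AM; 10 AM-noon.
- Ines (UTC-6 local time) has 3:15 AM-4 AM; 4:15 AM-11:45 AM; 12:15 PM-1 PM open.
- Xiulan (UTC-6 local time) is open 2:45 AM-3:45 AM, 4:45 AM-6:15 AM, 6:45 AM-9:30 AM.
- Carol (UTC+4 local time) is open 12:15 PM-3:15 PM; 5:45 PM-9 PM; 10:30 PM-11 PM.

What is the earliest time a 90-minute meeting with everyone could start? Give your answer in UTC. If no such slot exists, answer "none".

none

Beatriz in UTC: 10:15-16:30, 18:45-19:00 (add 7h to convert from UTC-7).
Noa in UTC: 10:45-13:00, 14:15-17:00 (add 8h to convert from UTC-8).
Jun in UTC: 09:45-10:30, 10:45-13:30, 13:45-15:30, 17:00-19:00 (add 7h to convert from UTC-7).
Ines in UTC: 09:15-10:00, 10:15-17:45, 18:15-19:00 (add 6h to convert from UTC-6).
Xiulan in UTC: 08:45-09:45, 10:45-12:15, 12:45-15:30 (add 6h to convert from UTC-6).
Carol in UTC: 08:15-11:15, 13:45-17:00, 18:30-19:00 (subtract 4h to convert from UTC+4).
Beatriz ∩ Noa: 10:45-13:00, 14:15-16:30.
Beatriz ∩ Noa ∩ Jun: 10:45-13:00, 14:15-15:30.
Beatriz ∩ Noa ∩ Jun ∩ Ines: 10:45-13:00, 14:15-15:30.
Beatriz ∩ Noa ∩ Jun ∩ Ines ∩ Xiulan: 10:45-12:15, 12:45-13:00, 14:15-15:30.
Beatriz ∩ Noa ∩ Jun ∩ Ines ∩ Xiulan ∩ Carol: 10:45-11:15, 14:15-15:30.
No common window is at least 90 minutes long.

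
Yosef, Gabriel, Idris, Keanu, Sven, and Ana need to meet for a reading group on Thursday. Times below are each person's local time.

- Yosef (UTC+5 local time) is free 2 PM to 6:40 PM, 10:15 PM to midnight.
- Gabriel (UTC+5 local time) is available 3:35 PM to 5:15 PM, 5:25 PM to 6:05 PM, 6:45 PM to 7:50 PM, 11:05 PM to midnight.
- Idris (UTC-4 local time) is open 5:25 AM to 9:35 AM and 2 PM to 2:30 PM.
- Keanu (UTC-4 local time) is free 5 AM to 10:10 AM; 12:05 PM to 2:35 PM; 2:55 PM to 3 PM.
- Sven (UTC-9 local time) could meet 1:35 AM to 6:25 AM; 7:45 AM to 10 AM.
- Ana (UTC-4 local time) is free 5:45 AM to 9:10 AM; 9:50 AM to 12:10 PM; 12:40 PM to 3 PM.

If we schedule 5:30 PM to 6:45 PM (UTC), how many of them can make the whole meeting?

3

Yosef in UTC: 09:00-13:40, 17:15-19:00 (subtract 5h to convert from UTC+5).
Gabriel in UTC: 10:35-12:15, 12:25-13:05, 13:45-14:50, 18:05-19:00 (subtract 5h to convert from UTC+5).
Idris in UTC: 09:25-13:35, 18:00-18:30 (add 4h to convert from UTC-4).
Keanu in UTC: 09:00-14:10, 16:05-18:35, 18:55-19:00 (add 4h to convert from UTC-4).
Sven in UTC: 10:35-15:25, 16:45-19:00 (add 9h to convert from UTC-9).
Ana in UTC: 09:45-13:10, 13:50-16:10, 16:40-19:00 (add 4h to convert from UTC-4).
Yosef, Sven, and Ana can make the full 17:30-18:45 slot — that's 3.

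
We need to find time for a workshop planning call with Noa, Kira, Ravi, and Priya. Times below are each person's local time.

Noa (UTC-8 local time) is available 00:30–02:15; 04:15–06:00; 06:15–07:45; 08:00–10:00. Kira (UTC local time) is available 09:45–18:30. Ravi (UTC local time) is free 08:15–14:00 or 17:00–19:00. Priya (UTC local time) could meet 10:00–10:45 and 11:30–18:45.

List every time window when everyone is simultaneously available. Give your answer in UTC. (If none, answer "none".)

10:00-10:15, 12:15-14:00, 17:00-18:00

Noa in UTC: 08:30-10:15, 12:15-14:00, 14:15-15:45, 16:00-18:00 (add 8h to convert from UTC-8).
Kira in UTC: 09:45-18:30.
Ravi in UTC: 08:15-14:00, 17:00-19:00.
Priya in UTC: 10:00-10:45, 11:30-18:45.
Noa ∩ Kira: 09:45-10:15, 12:15-14:00, 14:15-15:45, 16:00-18:00.
Noa ∩ Kira ∩ Ravi: 09:45-10:15, 12:15-14:00, 17:00-18:00.
Noa ∩ Kira ∩ Ravi ∩ Priya: 10:00-10:15, 12:15-14:00, 17:00-18:00.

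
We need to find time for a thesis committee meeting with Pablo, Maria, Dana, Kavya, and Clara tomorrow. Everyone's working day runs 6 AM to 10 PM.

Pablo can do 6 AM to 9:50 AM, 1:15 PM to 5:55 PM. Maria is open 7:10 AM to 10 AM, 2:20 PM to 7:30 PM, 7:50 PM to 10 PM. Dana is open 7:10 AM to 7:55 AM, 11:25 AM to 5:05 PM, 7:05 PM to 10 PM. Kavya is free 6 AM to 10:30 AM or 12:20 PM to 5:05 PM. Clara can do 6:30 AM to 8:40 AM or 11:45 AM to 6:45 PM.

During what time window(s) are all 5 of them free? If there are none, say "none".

Pablo ∩ Maria: 07:10-09:50, 14:20-17:55.
Pablo ∩ Maria ∩ Dana: 07:10-07:55, 14:20-17:05.
Pablo ∩ Maria ∩ Dana ∩ Kavya: 07:10-07:55, 14:20-17:05.
Pablo ∩ Maria ∩ Dana ∩ Kavya ∩ Clara: 07:10-07:55, 14:20-17:05.

07:10-07:55, 14:20-17:05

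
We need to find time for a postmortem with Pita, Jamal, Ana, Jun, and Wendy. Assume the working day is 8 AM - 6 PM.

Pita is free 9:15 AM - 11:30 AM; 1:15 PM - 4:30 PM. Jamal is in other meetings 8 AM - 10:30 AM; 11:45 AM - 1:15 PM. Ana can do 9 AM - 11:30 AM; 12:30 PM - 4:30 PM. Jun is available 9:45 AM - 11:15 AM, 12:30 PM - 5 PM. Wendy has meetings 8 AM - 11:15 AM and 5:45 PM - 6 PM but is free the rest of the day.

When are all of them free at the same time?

13:15-16:30

Pita free: 09:15-11:30, 13:15-16:30.
Jamal free: 10:30-11:45, 13:15-18:00 (invert busy blocks within the working day).
Ana free: 09:00-11:30, 12:30-16:30.
Jun free: 09:45-11:15, 12:30-17:00.
Wendy free: 11:15-17:45 (invert busy blocks within the working day).
Pita ∩ Jamal: 10:30-11:30, 13:15-16:30.
Pita ∩ Jamal ∩ Ana: 10:30-11:30, 13:15-16:30.
Pita ∩ Jamal ∩ Ana ∩ Jun: 10:30-11:15, 13:15-16:30.
Pita ∩ Jamal ∩ Ana ∩ Jun ∩ Wendy: 13:15-16:30.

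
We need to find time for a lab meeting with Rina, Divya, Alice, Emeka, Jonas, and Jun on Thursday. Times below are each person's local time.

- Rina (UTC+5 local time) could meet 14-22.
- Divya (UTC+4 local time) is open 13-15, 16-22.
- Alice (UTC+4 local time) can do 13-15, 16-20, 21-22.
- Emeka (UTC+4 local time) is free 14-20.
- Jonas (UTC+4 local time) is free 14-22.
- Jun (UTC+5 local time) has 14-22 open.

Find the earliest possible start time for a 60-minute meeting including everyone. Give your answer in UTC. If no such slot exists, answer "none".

Rina in UTC: 09:00-17:00 (subtract 5h to convert from UTC+5).
Divya in UTC: 09:00-11:00, 12:00-18:00 (subtract 4h to convert from UTC+4).
Alice in UTC: 09:00-11:00, 12:00-16:00, 17:00-18:00 (subtract 4h to convert from UTC+4).
Emeka in UTC: 10:00-16:00 (subtract 4h to convert from UTC+4).
Jonas in UTC: 10:00-18:00 (subtract 4h to convert from UTC+4).
Jun in UTC: 09:00-17:00 (subtract 5h to convert from UTC+5).
Rina ∩ Divya: 09:00-11:00, 12:00-17:00.
Rina ∩ Divya ∩ Alice: 09:00-11:00, 12:00-16:00.
Rina ∩ Divya ∩ Alice ∩ Emeka: 10:00-11:00, 12:00-16:00.
Rina ∩ Divya ∩ Alice ∩ Emeka ∩ Jonas: 10:00-11:00, 12:00-16:00.
Rina ∩ Divya ∩ Alice ∩ Emeka ∩ Jonas ∩ Jun: 10:00-11:00, 12:00-16:00.
The first common window of at least 60 minutes is 10:00-11:00, so the earliest start is 10:00.

10:00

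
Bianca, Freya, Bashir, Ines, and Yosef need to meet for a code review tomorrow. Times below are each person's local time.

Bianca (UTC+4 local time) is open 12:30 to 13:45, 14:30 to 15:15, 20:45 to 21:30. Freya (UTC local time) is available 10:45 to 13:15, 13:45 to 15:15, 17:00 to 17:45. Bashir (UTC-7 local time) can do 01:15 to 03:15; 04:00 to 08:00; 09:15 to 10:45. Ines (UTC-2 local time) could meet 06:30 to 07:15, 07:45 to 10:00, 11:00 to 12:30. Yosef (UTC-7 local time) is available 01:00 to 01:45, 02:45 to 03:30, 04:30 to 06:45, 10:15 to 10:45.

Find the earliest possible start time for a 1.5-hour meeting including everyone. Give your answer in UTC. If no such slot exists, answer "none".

none

Bianca in UTC: 08:30-09:45, 10:30-11:15, 16:45-17:30 (subtract 4h to convert from UTC+4).
Freya in UTC: 10:45-13:15, 13:45-15:15, 17:00-17:45.
Bashir in UTC: 08:15-10:15, 11:00-15:00, 16:15-17:45 (add 7h to convert from UTC-7).
Ines in UTC: 08:30-09:15, 09:45-12:00, 13:00-14:30 (add 2h to convert from UTC-2).
Yosef in UTC: 08:00-08:45, 09:45-10:30, 11:30-13:45, 17:15-17:45 (add 7h to convert from UTC-7).
Bianca ∩ Freya: 10:45-11:15, 17:00-17:30.
Bianca ∩ Freya ∩ Bashir: 11:00-11:15, 17:00-17:30.
Bianca ∩ Freya ∩ Bashir ∩ Ines: 11:00-11:15.
Bianca ∩ Freya ∩ Bashir ∩ Ines ∩ Yosef: ∅.
There is no time when everyone is free.
No common window is at least 90 minutes long.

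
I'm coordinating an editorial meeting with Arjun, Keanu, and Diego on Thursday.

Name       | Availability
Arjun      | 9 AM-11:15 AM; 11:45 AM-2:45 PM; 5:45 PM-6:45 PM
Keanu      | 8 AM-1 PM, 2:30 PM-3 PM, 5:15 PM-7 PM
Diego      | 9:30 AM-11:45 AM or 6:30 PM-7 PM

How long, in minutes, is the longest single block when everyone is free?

Arjun ∩ Keanu: 09:00-11:15, 11:45-13:00, 14:30-14:45, 17:45-18:45.
Arjun ∩ Keanu ∩ Diego: 09:30-11:15, 18:30-18:45.
Those are the intersection windows.
The longest is 09:30-11:15 at 105 minutes.

105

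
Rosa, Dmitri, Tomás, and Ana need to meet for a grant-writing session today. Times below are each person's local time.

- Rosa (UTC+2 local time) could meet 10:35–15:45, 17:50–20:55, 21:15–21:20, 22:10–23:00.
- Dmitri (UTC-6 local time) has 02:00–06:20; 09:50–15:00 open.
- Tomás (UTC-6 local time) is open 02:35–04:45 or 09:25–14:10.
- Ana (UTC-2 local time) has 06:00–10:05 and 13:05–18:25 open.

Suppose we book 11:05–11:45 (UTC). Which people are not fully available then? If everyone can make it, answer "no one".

Rosa in UTC: 08:35-13:45, 15:50-18:55, 19:15-19:20, 20:10-21:00 (subtract 2h to convert from UTC+2).
Dmitri in UTC: 08:00-12:20, 15:50-21:00 (add 6h to convert from UTC-6).
Tomás in UTC: 08:35-10:45, 15:25-20:10 (add 6h to convert from UTC-6).
Ana in UTC: 08:00-12:05, 15:05-20:25 (add 2h to convert from UTC-2).
Rosa: free for 11:05-11:45. Dmitri: free for 11:05-11:45. Tomás: not fully free for 11:05-11:45. Ana: free for 11:05-11:45.

Tomás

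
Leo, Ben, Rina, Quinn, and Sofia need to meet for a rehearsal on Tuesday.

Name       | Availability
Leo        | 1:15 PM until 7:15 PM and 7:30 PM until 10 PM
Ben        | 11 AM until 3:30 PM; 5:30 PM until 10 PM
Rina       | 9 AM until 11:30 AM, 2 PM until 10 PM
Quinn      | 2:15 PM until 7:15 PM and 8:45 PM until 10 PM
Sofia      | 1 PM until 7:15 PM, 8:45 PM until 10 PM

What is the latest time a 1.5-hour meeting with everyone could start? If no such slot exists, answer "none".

Leo ∩ Ben: 13:15-15:30, 17:30-19:15, 19:30-22:00.
Leo ∩ Ben ∩ Rina: 14:00-15:30, 17:30-19:15, 19:30-22:00.
Leo ∩ Ben ∩ Rina ∩ Quinn: 14:15-15:30, 17:30-19:15, 20:45-22:00.
Leo ∩ Ben ∩ Rina ∩ Quinn ∩ Sofia: 14:15-15:30, 17:30-19:15, 20:45-22:00.
The last common window of at least 90 minutes is 17:30-19:15; a 90-minute meeting can start as late as 17:45 and still end by 19:15.

17:45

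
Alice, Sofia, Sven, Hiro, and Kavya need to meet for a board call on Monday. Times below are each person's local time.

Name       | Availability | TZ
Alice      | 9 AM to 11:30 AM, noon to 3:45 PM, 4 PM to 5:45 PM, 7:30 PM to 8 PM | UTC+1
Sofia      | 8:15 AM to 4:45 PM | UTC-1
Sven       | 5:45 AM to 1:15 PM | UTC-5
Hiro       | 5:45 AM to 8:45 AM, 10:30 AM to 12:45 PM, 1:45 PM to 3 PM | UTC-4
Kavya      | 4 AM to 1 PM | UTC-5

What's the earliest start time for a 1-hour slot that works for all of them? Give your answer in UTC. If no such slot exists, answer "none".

11:00

Alice in UTC: 08:00-10:30, 11:00-14:45, 15:00-16:45, 18:30-19:00 (subtract 1h to convert from UTC+1).
Sofia in UTC: 09:15-17:45 (add 1h to convert from UTC-1).
Sven in UTC: 10:45-18:15 (add 5h to convert from UTC-5).
Hiro in UTC: 09:45-12:45, 14:30-16:45, 17:45-19:00 (add 4h to convert from UTC-4).
Kavya in UTC: 09:00-18:00 (add 5h to convert from UTC-5).
Alice ∩ Sofia: 09:15-10:30, 11:00-14:45, 15:00-16:45.
Alice ∩ Sofia ∩ Sven: 11:00-14:45, 15:00-16:45.
Alice ∩ Sofia ∩ Sven ∩ Hiro: 11:00-12:45, 14:30-14:45, 15:00-16:45.
Alice ∩ Sofia ∩ Sven ∩ Hiro ∩ Kavya: 11:00-12:45, 14:30-14:45, 15:00-16:45.
So the common availability across everyone is 11:00-12:45, 14:30-14:45, 15:00-16:45.
The first common window of at least 60 minutes is 11:00-12:45, so the earliest start is 11:00.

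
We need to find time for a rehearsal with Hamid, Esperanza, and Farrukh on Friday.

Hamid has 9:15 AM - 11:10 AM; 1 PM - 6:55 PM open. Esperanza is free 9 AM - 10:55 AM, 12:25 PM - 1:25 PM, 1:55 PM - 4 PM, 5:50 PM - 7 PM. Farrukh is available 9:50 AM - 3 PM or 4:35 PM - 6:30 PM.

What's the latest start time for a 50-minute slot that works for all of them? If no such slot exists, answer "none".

14:10

Hamid ∩ Esperanza: 09:15-10:55, 13:00-13:25, 13:55-16:00, 17:50-18:55.
Hamid ∩ Esperanza ∩ Farrukh: 09:50-10:55, 13:00-13:25, 13:55-15:00, 17:50-18:30.
The last common window of at least 50 minutes is 13:55-15:00; a 50-minute meeting can start as late as 14:10 and still end by 15:00.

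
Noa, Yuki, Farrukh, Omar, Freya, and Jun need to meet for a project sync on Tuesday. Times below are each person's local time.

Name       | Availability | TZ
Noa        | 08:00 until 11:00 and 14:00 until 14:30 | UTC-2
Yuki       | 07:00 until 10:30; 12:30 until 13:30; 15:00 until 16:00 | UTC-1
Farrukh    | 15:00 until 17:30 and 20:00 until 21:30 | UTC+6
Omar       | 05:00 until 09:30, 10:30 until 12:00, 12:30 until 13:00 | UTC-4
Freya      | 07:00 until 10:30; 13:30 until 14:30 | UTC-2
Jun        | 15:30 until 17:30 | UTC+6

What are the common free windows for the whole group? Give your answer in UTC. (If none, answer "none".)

10:00-11:30

Noa in UTC: 10:00-13:00, 16:00-16:30 (add 2h to convert from UTC-2).
Yuki in UTC: 08:00-11:30, 13:30-14:30, 16:00-17:00 (add 1h to convert from UTC-1).
Farrukh in UTC: 09:00-11:30, 14:00-15:30 (subtract 6h to convert from UTC+6).
Omar in UTC: 09:00-13:30, 14:30-16:00, 16:30-17:00 (add 4h to convert from UTC-4).
Freya in UTC: 09:00-12:30, 15:30-16:30 (add 2h to convert from UTC-2).
Jun in UTC: 09:30-11:30 (subtract 6h to convert from UTC+6).
Noa ∩ Yuki: 10:00-11:30, 16:00-16:30.
Noa ∩ Yuki ∩ Farrukh: 10:00-11:30.
Noa ∩ Yuki ∩ Farrukh ∩ Omar: 10:00-11:30.
Noa ∩ Yuki ∩ Farrukh ∩ Omar ∩ Freya: 10:00-11:30.
Noa ∩ Yuki ∩ Farrukh ∩ Omar ∩ Freya ∩ Jun: 10:00-11:30.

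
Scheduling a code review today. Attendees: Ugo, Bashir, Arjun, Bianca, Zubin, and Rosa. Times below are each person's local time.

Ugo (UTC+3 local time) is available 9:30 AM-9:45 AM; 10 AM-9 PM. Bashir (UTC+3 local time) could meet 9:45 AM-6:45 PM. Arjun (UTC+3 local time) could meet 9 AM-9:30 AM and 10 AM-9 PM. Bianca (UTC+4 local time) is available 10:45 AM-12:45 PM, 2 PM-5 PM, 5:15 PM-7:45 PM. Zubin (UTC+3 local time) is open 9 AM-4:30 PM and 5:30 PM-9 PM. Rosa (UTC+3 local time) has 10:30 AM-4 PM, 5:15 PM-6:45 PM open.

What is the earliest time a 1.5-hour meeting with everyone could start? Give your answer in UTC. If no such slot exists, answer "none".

Ugo in UTC: 06:30-06:45, 07:00-18:00 (subtract 3h to convert from UTC+3).
Bashir in UTC: 06:45-15:45 (subtract 3h to convert from UTC+3).
Arjun in UTC: 06:00-06:30, 07:00-18:00 (subtract 3h to convert from UTC+3).
Bianca in UTC: 06:45-08:45, 10:00-13:00, 13:15-15:45 (subtract 4h to convert from UTC+4).
Zubin in UTC: 06:00-13:30, 14:30-18:00 (subtract 3h to convert from UTC+3).
Rosa in UTC: 07:30-13:00, 14:15-15:45 (subtract 3h to convert from UTC+3).
Ugo ∩ Bashir: 07:00-15:45.
Ugo ∩ Bashir ∩ Arjun: 07:00-15:45.
Ugo ∩ Bashir ∩ Arjun ∩ Bianca: 07:00-08:45, 10:00-13:00, 13:15-15:45.
Ugo ∩ Bashir ∩ Arjun ∩ Bianca ∩ Zubin: 07:00-08:45, 10:00-13:00, 13:15-13:30, 14:30-15:45.
Ugo ∩ Bashir ∩ Arjun ∩ Bianca ∩ Zubin ∩ Rosa: 07:30-08:45, 10:00-13:00, 14:30-15:45.
The first common window of at least 90 minutes is 10:00-13:00, so the earliest start is 10:00.

10:00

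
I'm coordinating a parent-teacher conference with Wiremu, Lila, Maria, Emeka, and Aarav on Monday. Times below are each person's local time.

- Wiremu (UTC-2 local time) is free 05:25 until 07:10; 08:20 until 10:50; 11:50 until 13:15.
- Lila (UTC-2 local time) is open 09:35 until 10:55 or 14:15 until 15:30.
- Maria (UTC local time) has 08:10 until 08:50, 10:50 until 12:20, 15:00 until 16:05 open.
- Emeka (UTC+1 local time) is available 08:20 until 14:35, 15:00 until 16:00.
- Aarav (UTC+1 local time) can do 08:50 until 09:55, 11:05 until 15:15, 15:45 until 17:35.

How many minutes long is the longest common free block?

45

Wiremu in UTC: 07:25-09:10, 10:20-12:50, 13:50-15:15 (add 2h to convert from UTC-2).
Lila in UTC: 11:35-12:55, 16:15-17:30 (add 2h to convert from UTC-2).
Maria in UTC: 08:10-08:50, 10:50-12:20, 15:00-16:05.
Emeka in UTC: 07:20-13:35, 14:00-15:00 (subtract 1h to convert from UTC+1).
Aarav in UTC: 07:50-08:55, 10:05-14:15, 14:45-16:35 (subtract 1h to convert from UTC+1).
Wiremu ∩ Lila: 11:35-12:50.
Wiremu ∩ Lila ∩ Maria: 11:35-12:20.
Wiremu ∩ Lila ∩ Maria ∩ Emeka: 11:35-12:20.
Wiremu ∩ Lila ∩ Maria ∩ Emeka ∩ Aarav: 11:35-12:20.
So the common availability across everyone is 11:35-12:20.
The longest is 11:35-12:20 at 45 minutes.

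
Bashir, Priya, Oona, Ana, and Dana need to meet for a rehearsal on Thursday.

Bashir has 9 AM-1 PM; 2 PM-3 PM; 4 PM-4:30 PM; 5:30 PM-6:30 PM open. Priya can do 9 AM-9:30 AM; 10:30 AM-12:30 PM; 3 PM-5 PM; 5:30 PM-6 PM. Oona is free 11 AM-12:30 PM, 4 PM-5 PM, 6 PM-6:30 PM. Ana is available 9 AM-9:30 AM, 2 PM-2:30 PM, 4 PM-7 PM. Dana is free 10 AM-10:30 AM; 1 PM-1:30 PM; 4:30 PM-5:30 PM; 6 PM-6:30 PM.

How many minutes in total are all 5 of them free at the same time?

Bashir ∩ Priya: 09:00-09:30, 10:30-12:30, 16:00-16:30, 17:30-18:00.
Bashir ∩ Priya ∩ Oona: 11:00-12:30, 16:00-16:30.
Bashir ∩ Priya ∩ Oona ∩ Ana: 16:00-16:30.
Bashir ∩ Priya ∩ Oona ∩ Ana ∩ Dana: ∅.
There is no time when everyone is free.
There is no common window, so the total is 0 minutes.

0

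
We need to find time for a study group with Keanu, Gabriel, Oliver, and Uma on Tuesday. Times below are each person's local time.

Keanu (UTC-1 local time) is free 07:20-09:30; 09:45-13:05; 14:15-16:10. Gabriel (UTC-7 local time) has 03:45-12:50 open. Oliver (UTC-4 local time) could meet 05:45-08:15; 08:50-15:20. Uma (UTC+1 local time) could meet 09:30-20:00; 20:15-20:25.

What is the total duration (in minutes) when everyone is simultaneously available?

280

Keanu in UTC: 08:20-10:30, 10:45-14:05, 15:15-17:10 (add 1h to convert from UTC-1).
Gabriel in UTC: 10:45-19:50 (add 7h to convert from UTC-7).
Oliver in UTC: 09:45-12:15, 12:50-19:20 (add 4h to convert from UTC-4).
Uma in UTC: 08:30-19:00, 19:15-19:25 (subtract 1h to convert from UTC+1).
Keanu ∩ Gabriel: 10:45-14:05, 15:15-17:10.
Keanu ∩ Gabriel ∩ Oliver: 10:45-12:15, 12:50-14:05, 15:15-17:10.
Keanu ∩ Gabriel ∩ Oliver ∩ Uma: 10:45-12:15, 12:50-14:05, 15:15-17:10.
So the common availability across everyone is 10:45-12:15, 12:50-14:05, 15:15-17:10.
Summing the common windows: 90 + 75 + 115 = 280 minutes.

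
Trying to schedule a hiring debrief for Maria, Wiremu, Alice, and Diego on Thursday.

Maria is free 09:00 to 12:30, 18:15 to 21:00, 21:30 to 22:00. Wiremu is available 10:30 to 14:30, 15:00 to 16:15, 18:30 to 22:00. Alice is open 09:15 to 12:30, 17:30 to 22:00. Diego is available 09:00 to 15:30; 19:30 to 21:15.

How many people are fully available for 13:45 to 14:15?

2

Wiremu and Diego can make the full 13:45-14:15 slot — that's 2.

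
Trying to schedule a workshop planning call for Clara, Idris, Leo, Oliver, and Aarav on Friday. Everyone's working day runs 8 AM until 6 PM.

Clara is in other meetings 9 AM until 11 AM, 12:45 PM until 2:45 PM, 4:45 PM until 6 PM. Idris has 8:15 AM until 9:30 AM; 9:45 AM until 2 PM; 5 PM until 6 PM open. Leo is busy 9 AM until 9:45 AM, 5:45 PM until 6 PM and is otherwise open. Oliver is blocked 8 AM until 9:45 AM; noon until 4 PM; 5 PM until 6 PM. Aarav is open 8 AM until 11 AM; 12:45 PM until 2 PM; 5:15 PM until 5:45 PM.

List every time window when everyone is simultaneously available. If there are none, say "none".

none

Clara free: 08:00-09:00, 11:00-12:45, 14:45-16:45 (invert busy blocks within the working day).
Idris free: 08:15-09:30, 09:45-14:00, 17:00-18:00.
Leo free: 08:00-09:00, 09:45-17:45 (invert busy blocks within the working day).
Oliver free: 09:45-12:00, 16:00-17:00 (invert busy blocks within the working day).
Aarav free: 08:00-11:00, 12:45-14:00, 17:15-17:45.
Clara ∩ Idris: 08:15-09:00, 11:00-12:45.
Clara ∩ Idris ∩ Leo: 08:15-09:00, 11:00-12:45.
Clara ∩ Idris ∩ Leo ∩ Oliver: 11:00-12:00.
Clara ∩ Idris ∩ Leo ∩ Oliver ∩ Aarav: ∅.
There is no time when everyone is free.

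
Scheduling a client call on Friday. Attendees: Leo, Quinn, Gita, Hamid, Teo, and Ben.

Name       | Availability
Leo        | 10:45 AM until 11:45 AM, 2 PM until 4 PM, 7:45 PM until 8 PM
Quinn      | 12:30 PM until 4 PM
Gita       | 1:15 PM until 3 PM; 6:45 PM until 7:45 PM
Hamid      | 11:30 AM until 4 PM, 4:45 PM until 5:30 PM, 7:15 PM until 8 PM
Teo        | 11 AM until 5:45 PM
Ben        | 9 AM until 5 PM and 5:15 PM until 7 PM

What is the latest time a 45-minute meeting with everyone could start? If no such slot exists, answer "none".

Leo ∩ Quinn: 14:00-16:00.
Leo ∩ Quinn ∩ Gita: 14:00-15:00.
Leo ∩ Quinn ∩ Gita ∩ Hamid: 14:00-15:00.
Leo ∩ Quinn ∩ Gita ∩ Hamid ∩ Teo: 14:00-15:00.
Leo ∩ Quinn ∩ Gita ∩ Hamid ∩ Teo ∩ Ben: 14:00-15:00.
The last common window of at least 45 minutes is 14:00-15:00; a 45-minute meeting can start as late as 14:15 and still end by 15:00.

14:15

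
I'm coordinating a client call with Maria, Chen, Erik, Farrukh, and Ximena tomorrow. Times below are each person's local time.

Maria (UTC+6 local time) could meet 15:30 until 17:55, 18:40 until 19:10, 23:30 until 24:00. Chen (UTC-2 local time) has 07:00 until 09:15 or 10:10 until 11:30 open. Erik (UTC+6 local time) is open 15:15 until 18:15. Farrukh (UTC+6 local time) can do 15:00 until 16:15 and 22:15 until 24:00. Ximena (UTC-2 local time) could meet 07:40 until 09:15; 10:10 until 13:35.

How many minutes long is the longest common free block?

35

Maria in UTC: 09:30-11:55, 12:40-13:10, 17:30-18:00 (subtract 6h to convert from UTC+6).
Chen in UTC: 09:00-11:15, 12:10-13:30 (add 2h to convert from UTC-2).
Erik in UTC: 09:15-12:15 (subtract 6h to convert from UTC+6).
Farrukh in UTC: 09:00-10:15, 16:15-18:00 (subtract 6h to convert from UTC+6).
Ximena in UTC: 09:40-11:15, 12:10-15:35 (add 2h to convert from UTC-2).
Maria ∩ Chen: 09:30-11:15, 12:40-13:10.
Maria ∩ Chen ∩ Erik: 09:30-11:15.
Maria ∩ Chen ∩ Erik ∩ Farrukh: 09:30-10:15.
Maria ∩ Chen ∩ Erik ∩ Farrukh ∩ Ximena: 09:40-10:15.
The longest is 09:40-10:15 at 35 minutes.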